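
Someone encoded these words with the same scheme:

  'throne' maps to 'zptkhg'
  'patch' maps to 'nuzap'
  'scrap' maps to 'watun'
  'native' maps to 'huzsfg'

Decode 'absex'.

climb

This is an affine cipher: with a=0,…,z=25, each position x becomes (3x+20) mod 26.
Undoing it on absex: a(0)→9·(0−20)≡2=c; b(1)→9·(1−20)≡11=l; s(18)→9·(18−20)≡8=i; e(4)→9·(4−20)≡12=m; x(23)→9·(23−20)≡1=b (all mod 26).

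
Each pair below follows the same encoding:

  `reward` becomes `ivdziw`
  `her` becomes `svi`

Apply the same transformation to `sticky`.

hgrxpb

Each pair mirrors across the alphabet (r↔i, e↔v, w↔d): positions sum to 25. Letters are reflected about the middle of the alphabet (position → 25−position): Atbash.
For sticky: s↔h, t↔g, i↔r, c↔x, k↔p, y↔b.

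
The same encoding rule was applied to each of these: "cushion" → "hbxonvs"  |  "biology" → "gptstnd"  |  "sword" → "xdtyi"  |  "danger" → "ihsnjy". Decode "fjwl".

The shifts repeat in a cycle of length 2: positions 0,1,… shift by +5, +7, then the pattern repeats.
Decoding fjwl: f−5=a, j−7=c, w−5=r, l−7=e.

acre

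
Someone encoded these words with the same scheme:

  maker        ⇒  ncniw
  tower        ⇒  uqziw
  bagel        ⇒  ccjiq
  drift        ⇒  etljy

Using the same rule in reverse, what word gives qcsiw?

In maker: m→n is +1, a→c is +2, k→n is +3, e→i is +4 — the shift increases by 1 each position. Each letter shifts forward by (position + 1), i.e. 1, 2, 3, … — the shift grows by one for each successive letter.
Undoing it on qcsiw: q−1=p, c−2=a, s−3=p, i−4=e, w−5=r.

paper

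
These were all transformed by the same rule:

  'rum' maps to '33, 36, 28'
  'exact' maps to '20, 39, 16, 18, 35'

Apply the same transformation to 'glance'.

Each letter is replaced by its alphabet position (a=1..z=26) + 15.
Applying it to glance: g=7→22, l=12→27, a=1→16, n=14→29, c=3→18, e=5→20.

22, 27, 16, 29, 18, 20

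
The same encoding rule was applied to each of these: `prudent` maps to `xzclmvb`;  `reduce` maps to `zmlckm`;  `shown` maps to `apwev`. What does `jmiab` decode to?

Each letter is shifted forward by 8 in the alphabet (a Caesar shift of +8).
Decoding jmiab: j−8=b, m−8=e, i−8=a, a−8=s, b−8=t.

beast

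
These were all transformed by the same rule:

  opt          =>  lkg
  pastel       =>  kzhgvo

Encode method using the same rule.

nvgslw

Each pair mirrors across the alphabet (o↔l, p↔k, t↔g): positions sum to 25. Each letter is replaced by its mirror in the alphabet: a↔z, b↔y, c↔x, and so on (the Atbash cipher).
Applying it to method: m↔n, e↔v, t↔g, h↔s, o↔l, d↔w.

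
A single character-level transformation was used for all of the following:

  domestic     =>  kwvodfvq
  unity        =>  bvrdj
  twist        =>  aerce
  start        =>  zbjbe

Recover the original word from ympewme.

In domestic: d→k is +7, o→w is +8, m→v is +9, e→o is +10 — the shift increases by 1 each position. Each letter shifts forward by (position + 7), i.e. 7, 8, 9, … — the shift grows by one for each successive letter.
Undoing it on ympewme: y−7=r, m−8=e, p−9=g, e−10=u, w−11=l, m−12=a, e−13=r.

regular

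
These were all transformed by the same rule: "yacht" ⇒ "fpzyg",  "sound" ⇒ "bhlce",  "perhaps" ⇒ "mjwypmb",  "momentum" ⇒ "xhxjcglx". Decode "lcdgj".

y(24)→f(5) and a(0)→p(15) fit y≡5x+15 (mod 26); the inverse of 5 mod 26 is 21. This is an affine cipher: with a=0,…,z=25, each position x becomes (5x+15) mod 26.
Decoding lcdgj: l(11)→21·(11−15)≡20=u; c(2)→21·(2−15)≡13=n; d(3)→21·(3−15)≡8=i; g(6)→21·(6−15)≡19=t; j(9)→21·(9−15)≡4=e (all mod 26).

unite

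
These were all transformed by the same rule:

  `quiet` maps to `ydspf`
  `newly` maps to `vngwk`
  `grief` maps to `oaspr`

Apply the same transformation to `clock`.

In quiet: q→y is +8, u→d is +9, i→s is +10, e→p is +11 — the shift increases by 1 each position. Letter i (0-indexed) is shifted by i+8, so successive shifts are 8, 9, 10, ….
Applying it to clock: c+8=k, l+9=u, o+10=y, c+11=n, k+12=w.

kuynw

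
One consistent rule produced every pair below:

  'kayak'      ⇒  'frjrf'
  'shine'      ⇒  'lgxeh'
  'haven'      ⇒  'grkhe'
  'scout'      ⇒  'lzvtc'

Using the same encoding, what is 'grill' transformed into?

k(10)→f(5) and a(0)→r(17) fit y≡17x+17 (mod 26); the inverse of 17 mod 26 is 23. Treating letters as 0–25, the rule is x ↦ 17x + 17 (mod 26).
Applying it to grill: g(6)→17·6+17≡15=p; r(17)→17·17+17≡20=u; i(8)→17·8+17≡23=x; l(11)→17·11+17≡22=w; l(11)→17·11+17≡22=w (all mod 26).

puxww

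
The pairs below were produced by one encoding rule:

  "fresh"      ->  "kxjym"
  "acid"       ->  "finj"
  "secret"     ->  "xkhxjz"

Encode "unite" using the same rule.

A repeating key of period 2 is used — shifts +5, +6 over and over.
Applying it to unite: u+5=z, n+6=t, i+5=n, t+6=z, e+5=j.

ztnzj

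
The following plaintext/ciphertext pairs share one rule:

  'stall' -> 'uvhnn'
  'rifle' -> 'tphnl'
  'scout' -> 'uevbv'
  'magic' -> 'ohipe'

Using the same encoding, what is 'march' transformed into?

The shift depends on letter class: consonant s→u is +2, but vowel a→h is +7. Vowels shift forward by 7 and consonants shift forward by 2.
On march: m(cons)+2=o, a(vowel)+7=h, r(cons)+2=t, c(cons)+2=e, h(cons)+2=j.

ohtej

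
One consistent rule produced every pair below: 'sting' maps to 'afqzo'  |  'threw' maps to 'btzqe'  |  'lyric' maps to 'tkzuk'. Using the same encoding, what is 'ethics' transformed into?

Shifts by position in sting: pos 0: s→a (+8), pos 1: t→f (+12), pos 2: i→q (+8), pos 3: n→z (+12) — repeating every 2. The shifts repeat in a cycle of length 2: positions 0,1,… shift by +8, +12, then the pattern repeats.
On ethics: e+8=m, t+12=f, h+8=p, i+12=u, c+8=k, s+12=e.

mfpuke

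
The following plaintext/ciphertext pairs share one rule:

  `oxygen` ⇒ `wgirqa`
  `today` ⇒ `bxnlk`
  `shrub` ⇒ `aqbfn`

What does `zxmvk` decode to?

rocky

In oxygen: o→w is +8, x→g is +9, y→i is +10, g→r is +11 — the shift increases by 1 each position. The shift increases by 1 at each position, starting from +8: 8, 9, 10, ….
Reversing it on zxmvk: z−8=r, x−9=o, m−10=c, v−11=k, k−12=y.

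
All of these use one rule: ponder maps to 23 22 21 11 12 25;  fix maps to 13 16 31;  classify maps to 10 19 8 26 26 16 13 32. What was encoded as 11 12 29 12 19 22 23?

p is letter #16 and maps to 23: an offset of 7. Letters become their 1-based position plus 7 (so a→8, b→9, …).
Undoing it on 11 12 29 12 19 22 23: 11→(11−7)÷1=4=d, 12→(12−7)÷1=5=e, 29→(29−7)÷1=22=v, 12→(12−7)÷1=5=e, 19→(19−7)÷1=12=l, 22→(22−7)÷1=15=o, 23→(23−7)÷1=16=p.

develop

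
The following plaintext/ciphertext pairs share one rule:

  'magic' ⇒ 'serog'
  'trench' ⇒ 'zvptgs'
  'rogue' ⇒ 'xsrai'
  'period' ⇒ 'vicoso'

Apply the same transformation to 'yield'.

Shifts by position in magic: pos 0: m→s (+6), pos 1: a→e (+4), pos 2: g→r (+11), pos 3: i→o (+6), pos 4: c→g (+4) — repeating every 3. The shifts repeat in a cycle of length 3: positions 0,1,… shift by +6, +4, +11, then the pattern repeats.
On yield: y+6=e, i+4=m, e+11=p, l+6=r, d+4=h.

emprh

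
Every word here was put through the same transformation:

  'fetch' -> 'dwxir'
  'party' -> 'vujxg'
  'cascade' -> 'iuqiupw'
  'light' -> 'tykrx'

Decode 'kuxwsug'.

This is an affine cipher: with a=0,…,z=25, each position x becomes (7x+20) mod 26.
Reversing it on kuxwsug: k(10)→15·(10−20)≡6=g; u(20)→15·(20−20)≡0=a; x(23)→15·(23−20)≡19=t; w(22)→15·(22−20)≡4=e; s(18)→15·(18−20)≡22=w; u(20)→15·(20−20)≡0=a; g(6)→15·(6−20)≡24=y (all mod 26).

gateway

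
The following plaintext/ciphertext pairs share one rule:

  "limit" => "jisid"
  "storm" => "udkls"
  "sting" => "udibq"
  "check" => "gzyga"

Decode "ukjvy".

Each letter's alphabet position (a=0..z=25) is mapped through 9·x+14 mod 26 — an affine cipher.
Undoing it on ukjvy: u(20)→3·(20−14)≡18=s; k(10)→3·(10−14)≡14=o; j(9)→3·(9−14)≡11=l; v(21)→3·(21−14)≡21=v; y(24)→3·(24−14)≡4=e (all mod 26).

solve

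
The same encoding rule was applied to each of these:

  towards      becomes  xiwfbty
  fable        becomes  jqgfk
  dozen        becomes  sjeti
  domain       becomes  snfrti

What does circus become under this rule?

Read the word backwards and shift each letter +5.
For circus: reverse → sucric; then shift: s+5=x, u+5=z, c+5=h, r+5=w, i+5=n, c+5=h.

xzhwnh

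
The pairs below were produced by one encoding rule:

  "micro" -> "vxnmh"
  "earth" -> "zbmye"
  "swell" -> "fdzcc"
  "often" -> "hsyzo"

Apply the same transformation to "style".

fypcz

Each letter's alphabet position (a=0..z=25) is mapped through 19·x+1 mod 26 — an affine cipher.
For style: s(18)→19·18+1≡5=f; t(19)→19·19+1≡24=y; y(24)→19·24+1≡15=p; l(11)→19·11+1≡2=c; e(4)→19·4+1≡25=z (all mod 26).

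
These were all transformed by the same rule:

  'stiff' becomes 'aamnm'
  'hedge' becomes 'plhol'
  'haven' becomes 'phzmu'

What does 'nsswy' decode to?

floor

Shifts by position in stiff: pos 0: s→a (+8), pos 1: t→a (+7), pos 2: i→m (+4), pos 3: f→n (+8), pos 4: f→m (+7) — repeating every 3. It's a Vigenère-style cipher with numeric key [8,7,4]: position i shifts by key[i mod 3].
Decoding nsswy: n−8=f, s−7=l, s−4=o, w−8=o, y−7=r.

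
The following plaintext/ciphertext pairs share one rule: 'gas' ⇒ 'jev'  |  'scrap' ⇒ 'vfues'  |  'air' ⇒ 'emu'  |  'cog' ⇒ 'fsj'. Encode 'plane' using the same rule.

The shift depends on letter class: consonant g→j is +3, but vowel a→e is +4. Two shifts are in play — +4 for a/e/i/o/u, +3 for every other letter.
On plane: p(cons)+3=s, l(cons)+3=o, a(vowel)+4=e, n(cons)+3=q, e(vowel)+4=i.

soeqi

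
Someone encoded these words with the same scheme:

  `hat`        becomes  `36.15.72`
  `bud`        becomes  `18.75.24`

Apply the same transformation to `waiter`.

h(#8)→36 and a(#1)→15: differences scale by 3, so n = 3·pos + 12. With a=1..z=26, the number is 3·pos + 12.
Applying it to waiter: w=23→81, a=1→15, i=9→39, t=20→72, e=5→27, r=18→66.

81.15.39.72.27.66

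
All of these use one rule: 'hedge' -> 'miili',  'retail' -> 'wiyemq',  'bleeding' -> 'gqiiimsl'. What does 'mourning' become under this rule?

rsywsmsl

The shift depends on letter class: consonant h→m is +5, but vowel e→i is +4. Vowels shift forward by 4 and consonants shift forward by 5.
Applying it to mourning: m(cons)+5=r, o(vowel)+4=s, u(vowel)+4=y, r(cons)+5=w, n(cons)+5=s, i(vowel)+4=m, n(cons)+5=s, g(cons)+5=l.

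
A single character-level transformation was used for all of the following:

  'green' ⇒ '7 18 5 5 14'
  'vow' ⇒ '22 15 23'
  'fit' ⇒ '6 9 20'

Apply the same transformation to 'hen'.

g is letter #7 and maps to 7: an offset of 0. Each letter is replaced by its alphabet position (a=1, b=2, …, z=26).
Applying it to hen: h=8→8, e=5→5, n=14→14.

8 5 14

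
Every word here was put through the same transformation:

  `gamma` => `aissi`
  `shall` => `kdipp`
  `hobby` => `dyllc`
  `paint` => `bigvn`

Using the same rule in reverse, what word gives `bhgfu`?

g(6)→a(0) and a(0)→i(8) fit y≡3x+8 (mod 26); the inverse of 3 mod 26 is 9. Treating letters as 0–25, the rule is x ↦ 3x + 8 (mod 26).
Decoding bhgfu: b(1)→9·(1−8)≡15=p; h(7)→9·(7−8)≡17=r; g(6)→9·(6−8)≡8=i; f(5)→9·(5−8)≡25=z; u(20)→9·(20−8)≡4=e (all mod 26).

prize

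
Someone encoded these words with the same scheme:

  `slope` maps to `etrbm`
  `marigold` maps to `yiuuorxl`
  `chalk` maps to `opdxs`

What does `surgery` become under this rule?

ecusmuk

Shifts by position in slope: pos 0: s→e (+12), pos 1: l→t (+8), pos 2: o→r (+3), pos 3: p→b (+12), pos 4: e→m (+8) — repeating every 3. The shifts repeat in a cycle of length 3: positions 0,1,… shift by +12, +8, +3, then the pattern repeats.
On surgery: s+12=e, u+8=c, r+3=u, g+12=s, e+8=m, r+3=u, y+12=k.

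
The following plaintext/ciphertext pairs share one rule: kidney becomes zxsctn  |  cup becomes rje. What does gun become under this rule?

vjc

Compare letters: k→z is +15, i→x is +15, d→s is +15 — a constant shift. Every letter moves 15 places later in the alphabet, wrapping around z→a.
On gun: g+15=v, u+15=j, n+15=c.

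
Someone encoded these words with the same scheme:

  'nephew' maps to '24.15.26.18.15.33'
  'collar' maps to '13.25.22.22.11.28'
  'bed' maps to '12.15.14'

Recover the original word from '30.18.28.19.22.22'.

thrill

The number is (letter's place in the alphabet, a=1) + 10.
Decoding 30.18.28.19.22.22: 30→(30−10)÷1=20=t, 18→(18−10)÷1=8=h, 28→(28−10)÷1=18=r, 19→(19−10)÷1=9=i, 22→(22−10)÷1=12=l, 22→(22−10)÷1=12=l.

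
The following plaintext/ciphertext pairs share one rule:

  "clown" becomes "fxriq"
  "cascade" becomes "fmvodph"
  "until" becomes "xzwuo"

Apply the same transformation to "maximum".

Shifts by position in clown: pos 0: c→f (+3), pos 1: l→x (+12), pos 2: o→r (+3), pos 3: w→i (+12) — repeating every 2. It's a Vigenère-style cipher with numeric key [3,12]: position i shifts by key[i mod 2].
On maximum: m+3=p, a+12=m, x+3=a, i+12=u, m+3=p, u+12=g, m+3=p.

pmaupgp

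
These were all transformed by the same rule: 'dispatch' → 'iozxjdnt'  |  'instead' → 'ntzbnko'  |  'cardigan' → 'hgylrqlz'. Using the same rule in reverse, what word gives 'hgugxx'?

In dispatch: d→i is +5, i→o is +6, s→z is +7, p→x is +8 — the shift increases by 1 each position. Each letter shifts forward by (position + 5), i.e. 5, 6, 7, … — the shift grows by one for each successive letter.
Undoing it on hgugxx: h−5=c, g−6=a, u−7=n, g−8=y, x−9=o, x−10=n.

canyon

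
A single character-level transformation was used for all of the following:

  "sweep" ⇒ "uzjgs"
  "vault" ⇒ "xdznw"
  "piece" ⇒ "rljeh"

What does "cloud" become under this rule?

Shifts by position in sweep: pos 0: s→u (+2), pos 1: w→z (+3), pos 2: e→j (+5), pos 3: e→g (+2), pos 4: p→s (+3) — repeating every 3. A repeating key of period 3 is used — shifts +2, +3, +5 over and over.
Applying it to cloud: c+2=e, l+3=o, o+5=t, u+2=w, d+3=g.

eotwg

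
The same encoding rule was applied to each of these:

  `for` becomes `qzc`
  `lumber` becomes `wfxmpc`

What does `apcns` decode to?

perch

Each letter is shifted forward by 11 in the alphabet (a Caesar shift of +11).
Decoding apcns: a−11=p, p−11=e, c−11=r, n−11=c, s−11=h.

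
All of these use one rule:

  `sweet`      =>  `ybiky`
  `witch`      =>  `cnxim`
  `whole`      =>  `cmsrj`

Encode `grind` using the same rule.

Shifts by position in sweet: pos 0: s→y (+6), pos 1: w→b (+5), pos 2: e→i (+4), pos 3: e→k (+6), pos 4: t→y (+5) — repeating every 3. A repeating key of period 3 is used — shifts +6, +5, +4 over and over.
Applying it to grind: g+6=m, r+5=w, i+4=m, n+6=t, d+5=i.

mwmti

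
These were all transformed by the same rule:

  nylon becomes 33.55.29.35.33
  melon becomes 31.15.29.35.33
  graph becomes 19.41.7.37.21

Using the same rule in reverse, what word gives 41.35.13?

n(#14)→33 and y(#25)→55: differences scale by 2, so n = 2·pos + 5. The formula is n = 2×(alphabet index, a=1) + 5.
Undoing it on 41.35.13: 41→(41−5)÷2=18=r, 35→(35−5)÷2=15=o, 13→(13−5)÷2=4=d.

rod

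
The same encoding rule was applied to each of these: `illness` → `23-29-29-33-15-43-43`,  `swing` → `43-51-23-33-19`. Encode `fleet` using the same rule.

17-29-15-15-45

Each letter becomes 2×(its alphabet position, a=1..z=26) + 5.
On fleet: f=6→17, l=12→29, e=5→15, e=5→15, t=20→45.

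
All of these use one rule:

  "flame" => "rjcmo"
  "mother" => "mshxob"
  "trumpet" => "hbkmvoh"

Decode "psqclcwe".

f(5)→r(17) and l(11)→j(9) fit y≡3x+2 (mod 26); the inverse of 3 mod 26 is 9. Each letter's alphabet position (a=0..z=25) is mapped through 3·x+2 mod 26 — an affine cipher.
Reversing it on psqclcwe: p(15)→9·(15−2)≡13=n; s(18)→9·(18−2)≡14=o; q(16)→9·(16−2)≡22=w; c(2)→9·(2−2)≡0=a; l(11)→9·(11−2)≡3=d; c(2)→9·(2−2)≡0=a; w(22)→9·(22−2)≡24=y; e(4)→9·(4−2)≡18=s (all mod 26).

nowadays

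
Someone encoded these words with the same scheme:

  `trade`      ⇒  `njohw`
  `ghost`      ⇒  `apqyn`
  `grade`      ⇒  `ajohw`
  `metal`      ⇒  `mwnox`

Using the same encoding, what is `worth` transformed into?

gqjnp

Each letter's alphabet position (a=0..z=25) is mapped through 15·x+14 mod 26 — an affine cipher.
For worth: w(22)→15·22+14≡6=g; o(14)→15·14+14≡16=q; r(17)→15·17+14≡9=j; t(19)→15·19+14≡13=n; h(7)→15·7+14≡15=p (all mod 26).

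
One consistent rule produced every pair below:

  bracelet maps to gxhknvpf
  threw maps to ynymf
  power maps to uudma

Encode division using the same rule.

In bracelet: b→g is +5, r→x is +6, a→h is +7, c→k is +8 — the shift increases by 1 each position. Letter i (0-indexed) is shifted by i+5, so successive shifts are 5, 6, 7, ….
On division: d+5=i, i+6=o, v+7=c, i+8=q, s+9=b, i+10=s, o+11=z, n+12=z.

iocqbszz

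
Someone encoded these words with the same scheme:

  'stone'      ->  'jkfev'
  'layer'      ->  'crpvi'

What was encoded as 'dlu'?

This is a Caesar cipher with shift 17.
Decoding dlu: d−17=m, l−17=u, u−17=d.

mud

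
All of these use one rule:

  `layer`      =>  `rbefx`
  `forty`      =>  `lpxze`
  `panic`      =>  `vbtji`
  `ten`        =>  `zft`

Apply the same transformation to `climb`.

The shift depends on letter class: consonant l→r is +6, but vowel a→b is +1. Two shifts are in play — +1 for a/e/i/o/u, +6 for every other letter.
On climb: c(cons)+6=i, l(cons)+6=r, i(vowel)+1=j, m(cons)+6=s, b(cons)+6=h.

irjsh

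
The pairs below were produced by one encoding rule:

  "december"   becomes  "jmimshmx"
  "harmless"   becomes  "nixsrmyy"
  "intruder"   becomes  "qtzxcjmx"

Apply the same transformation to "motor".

swzwx

The shift depends on letter class: consonant d→j is +6, but vowel e→m is +8. The rule splits by letter class: vowels +8, consonants +6.
For motor: m(cons)+6=s, o(vowel)+8=w, t(cons)+6=z, o(vowel)+8=w, r(cons)+6=x.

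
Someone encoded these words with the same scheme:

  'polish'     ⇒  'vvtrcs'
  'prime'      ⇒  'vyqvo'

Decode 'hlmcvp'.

Each letter shifts forward by (position + 6), i.e. 6, 7, 8, … — the shift grows by one for each successive letter.
Reversing it on hlmcvp: h−6=b, l−7=e, m−8=e, c−9=t, v−10=l, p−11=e.

beetle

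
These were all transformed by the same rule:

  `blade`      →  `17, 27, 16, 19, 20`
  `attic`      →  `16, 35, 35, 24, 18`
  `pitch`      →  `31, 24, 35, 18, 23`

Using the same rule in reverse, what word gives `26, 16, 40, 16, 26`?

kayak

Letters become their 1-based position plus 15 (so a→16, b→17, …).
Decoding 26, 16, 40, 16, 26: 26→(26−15)÷1=11=k, 16→(16−15)÷1=1=a, 40→(40−15)÷1=25=y, 16→(16−15)÷1=1=a, 26→(26−15)÷1=11=k.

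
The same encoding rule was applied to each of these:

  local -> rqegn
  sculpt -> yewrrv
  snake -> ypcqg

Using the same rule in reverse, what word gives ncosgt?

The shifts repeat in a cycle of length 3: positions 0,1,… shift by +6, +2, +2, then the pattern repeats.
Decoding ncosgt: n−6=h, c−2=a, o−2=m, s−6=m, g−2=e, t−2=r.

hammer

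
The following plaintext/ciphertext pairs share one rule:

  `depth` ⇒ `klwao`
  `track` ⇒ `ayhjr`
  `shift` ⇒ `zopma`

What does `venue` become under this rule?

clubl

Compare letters: d→k is +7, e→l is +7, p→w is +7 — a constant shift. Each letter is shifted forward by 7 in the alphabet (a Caesar shift of +7).
Applying it to venue: v+7=c, e+7=l, n+7=u, u+7=b, e+7=l.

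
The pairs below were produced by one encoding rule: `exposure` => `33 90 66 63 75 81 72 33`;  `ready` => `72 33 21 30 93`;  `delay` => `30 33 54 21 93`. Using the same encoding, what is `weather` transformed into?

With a=1..z=26, the number is 3·pos + 18.
On weather: w=23→87, e=5→33, a=1→21, t=20→78, h=8→42, e=5→33, r=18→72.

87 33 21 78 42 33 72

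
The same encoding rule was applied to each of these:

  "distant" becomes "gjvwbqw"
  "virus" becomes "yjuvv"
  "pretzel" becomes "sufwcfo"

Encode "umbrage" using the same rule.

vpeubjf

Vowels shift forward by 1 and consonants shift forward by 3.
On umbrage: u(vowel)+1=v, m(cons)+3=p, b(cons)+3=e, r(cons)+3=u, a(vowel)+1=b, g(cons)+3=j, e(vowel)+1=f.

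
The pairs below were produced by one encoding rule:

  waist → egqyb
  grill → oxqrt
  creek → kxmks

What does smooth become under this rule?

Shifts by position in waist: pos 0: w→e (+8), pos 1: a→g (+6), pos 2: i→q (+8), pos 3: s→y (+6) — repeating every 2. It's a Vigenère-style cipher with numeric key [8,6]: position i shifts by key[i mod 2].
Applying it to smooth: s+8=a, m+6=s, o+8=w, o+6=u, t+8=b, h+6=n.

aswubn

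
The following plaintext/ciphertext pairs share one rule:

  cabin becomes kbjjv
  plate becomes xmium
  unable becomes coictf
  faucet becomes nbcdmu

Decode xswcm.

Shifts by position in cabin: pos 0: c→k (+8), pos 1: a→b (+1), pos 2: b→j (+8), pos 3: i→j (+1) — repeating every 2. The shifts repeat in a cycle of length 2: positions 0,1,… shift by +8, +1, then the pattern repeats.
Undoing it on xswcm: x−8=p, s−1=r, w−8=o, c−1=b, m−8=e.

probe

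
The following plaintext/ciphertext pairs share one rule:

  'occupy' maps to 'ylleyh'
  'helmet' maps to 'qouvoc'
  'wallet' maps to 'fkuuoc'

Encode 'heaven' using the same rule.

The shift depends on letter class: consonant c→l is +9, but vowel o→y is +10. Vowels shift forward by 10 and consonants shift forward by 9.
On heaven: h(cons)+9=q, e(vowel)+10=o, a(vowel)+10=k, v(cons)+9=e, e(vowel)+10=o, n(cons)+9=w.

qokeow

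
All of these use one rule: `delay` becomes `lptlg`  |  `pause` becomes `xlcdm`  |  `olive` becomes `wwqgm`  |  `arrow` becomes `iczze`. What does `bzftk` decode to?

toxic

Shifts by position in delay: pos 0: d→l (+8), pos 1: e→p (+11), pos 2: l→t (+8), pos 3: a→l (+11) — repeating every 2. The shifts repeat in a cycle of length 2: positions 0,1,… shift by +8, +11, then the pattern repeats.
Undoing it on bzftk: b−8=t, z−11=o, f−8=x, t−11=i, k−8=c.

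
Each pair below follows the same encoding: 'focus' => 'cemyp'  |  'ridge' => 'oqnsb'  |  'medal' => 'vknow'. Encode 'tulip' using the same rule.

The output letters match the input read backwards, each shifted +10: focus reversed is sucof. Two steps: reverse the string, then apply a Caesar shift of +10.
For tulip: reverse → pilut; then shift: p+10=z, i+10=s, l+10=v, u+10=e, t+10=d.

zsved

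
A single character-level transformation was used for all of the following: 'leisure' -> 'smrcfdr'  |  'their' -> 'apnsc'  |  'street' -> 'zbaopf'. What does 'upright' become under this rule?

bxasrtg

Each letter shifts forward by (position + 7), i.e. 7, 8, 9, … — the shift grows by one for each successive letter.
For upright: u+7=b, p+8=x, r+9=a, i+10=s, g+11=r, h+12=t, t+13=g.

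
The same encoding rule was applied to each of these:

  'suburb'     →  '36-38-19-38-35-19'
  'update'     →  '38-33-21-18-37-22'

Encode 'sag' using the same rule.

s is letter #19 and maps to 36: an offset of 17. Each letter is replaced by its alphabet position (a=1..z=26) + 17.
For sag: s=19→36, a=1→18, g=7→24.

36-18-24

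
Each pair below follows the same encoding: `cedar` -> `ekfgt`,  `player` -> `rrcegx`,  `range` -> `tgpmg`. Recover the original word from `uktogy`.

Shifts by position in cedar: pos 0: c→e (+2), pos 1: e→k (+6), pos 2: d→f (+2), pos 3: a→g (+6) — repeating every 2. It's a Vigenère-style cipher with numeric key [2,6]: position i shifts by key[i mod 2].
Decoding uktogy: u−2=s, k−6=e, t−2=r, o−6=i, g−2=e, y−6=s.

series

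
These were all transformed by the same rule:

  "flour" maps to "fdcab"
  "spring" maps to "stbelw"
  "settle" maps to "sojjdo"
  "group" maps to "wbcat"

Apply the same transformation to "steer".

sjoob

f(5)→f(5) and l(11)→d(3) fit y≡17x+24 (mod 26); the inverse of 17 mod 26 is 23. Each letter's alphabet position (a=0..z=25) is mapped through 17·x+24 mod 26 — an affine cipher.
On steer: s(18)→17·18+24≡18=s; t(19)→17·19+24≡9=j; e(4)→17·4+24≡14=o; e(4)→17·4+24≡14=o; r(17)→17·17+24≡1=b (all mod 26).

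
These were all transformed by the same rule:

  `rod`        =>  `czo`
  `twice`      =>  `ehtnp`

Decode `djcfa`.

Compare letters: r→c is +11, o→z is +11, d→o is +11 — a constant shift. Every letter moves 11 places later in the alphabet, wrapping around z→a.
Undoing it on djcfa: d−11=s, j−11=y, c−11=r, f−11=u, a−11=p.

syrup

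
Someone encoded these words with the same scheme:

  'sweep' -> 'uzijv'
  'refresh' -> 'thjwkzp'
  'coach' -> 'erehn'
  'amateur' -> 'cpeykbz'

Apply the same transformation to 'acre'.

In sweep: s→u is +2, w→z is +3, e→i is +4, e→j is +5 — the shift increases by 1 each position. Each letter shifts forward by (position + 2), i.e. 2, 3, 4, … — the shift grows by one for each successive letter.
On acre: a+2=c, c+3=f, r+4=v, e+5=j.

cfvj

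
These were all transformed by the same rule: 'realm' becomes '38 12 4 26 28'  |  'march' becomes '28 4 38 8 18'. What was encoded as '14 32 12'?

r(#18)→38 and e(#5)→12: differences scale by 2, so n = 2·pos + 2. With a=1..z=26, the number is 2·pos + 2.
Undoing it on 14 32 12: 14→(14−2)÷2=6=f, 32→(32−2)÷2=15=o, 12→(12−2)÷2=5=e.

foe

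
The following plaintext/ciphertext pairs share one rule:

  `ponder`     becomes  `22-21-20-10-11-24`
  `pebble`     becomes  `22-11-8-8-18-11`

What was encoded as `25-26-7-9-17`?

p is letter #16 and maps to 22: an offset of 6. Each letter is replaced by its alphabet position (a=1..z=26) + 6.
Reversing it on 25-26-7-9-17: 25→(25−6)÷1=19=s, 26→(26−6)÷1=20=t, 7→(7−6)÷1=1=a, 9→(9−6)÷1=3=c, 17→(17−6)÷1=11=k.

stack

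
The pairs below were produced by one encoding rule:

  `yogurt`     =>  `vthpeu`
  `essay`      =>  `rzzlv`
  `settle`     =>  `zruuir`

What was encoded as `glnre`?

baker

y(24)→v(21) and o(14)→t(19) fit y≡21x+11 (mod 26); the inverse of 21 mod 26 is 5. Treating letters as 0–25, the rule is x ↦ 21x + 11 (mod 26).
Reversing it on glnre: g(6)→5·(6−11)≡1=b; l(11)→5·(11−11)≡0=a; n(13)→5·(13−11)≡10=k; r(17)→5·(17−11)≡4=e; e(4)→5·(4−11)≡17=r (all mod 26).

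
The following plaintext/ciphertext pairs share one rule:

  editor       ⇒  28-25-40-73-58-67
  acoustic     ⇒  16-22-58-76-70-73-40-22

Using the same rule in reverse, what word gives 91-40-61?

zip

e(#5)→28 and d(#4)→25: differences scale by 3, so n = 3·pos + 13. With a=1..z=26, the number is 3·pos + 13.
Undoing it on 91-40-61: 91→(91−13)÷3=26=z, 40→(40−13)÷3=9=i, 61→(61−13)÷3=16=p.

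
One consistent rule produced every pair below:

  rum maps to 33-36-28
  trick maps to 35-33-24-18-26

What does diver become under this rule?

r is letter #18 and maps to 33: an offset of 15. Each letter is replaced by its alphabet position (a=1..z=26) + 15.
Applying it to diver: d=4→19, i=9→24, v=22→37, e=5→20, r=18→33.

19-24-37-20-33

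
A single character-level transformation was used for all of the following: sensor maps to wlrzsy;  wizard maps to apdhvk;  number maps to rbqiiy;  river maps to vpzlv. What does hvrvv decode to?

donor

It's a Vigenère-style cipher with numeric key [4,7]: position i shifts by key[i mod 2].
Decoding hvrvv: h−4=d, v−7=o, r−4=n, v−7=o, v−4=r.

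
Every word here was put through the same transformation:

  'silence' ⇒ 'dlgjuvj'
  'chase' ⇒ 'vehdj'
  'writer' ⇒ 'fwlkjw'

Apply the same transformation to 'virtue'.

s(18)→d(3) and i(8)→l(11) fit y≡7x+7 (mod 26); the inverse of 7 mod 26 is 15. Treating letters as 0–25, the rule is x ↦ 7x + 7 (mod 26).
On virtue: v(21)→7·21+7≡24=y; i(8)→7·8+7≡11=l; r(17)→7·17+7≡22=w; t(19)→7·19+7≡10=k; u(20)→7·20+7≡17=r; e(4)→7·4+7≡9=j (all mod 26).

ylwkrj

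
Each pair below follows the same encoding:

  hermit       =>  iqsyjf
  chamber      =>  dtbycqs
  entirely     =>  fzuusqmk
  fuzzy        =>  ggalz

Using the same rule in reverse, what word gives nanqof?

moment

A repeating key of period 2 is used — shifts +1, +12 over and over.
Undoing it on nanqof: n−1=m, a−12=o, n−1=m, q−12=e, o−1=n, f−12=t.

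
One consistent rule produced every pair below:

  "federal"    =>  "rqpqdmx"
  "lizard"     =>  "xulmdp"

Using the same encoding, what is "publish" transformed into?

bgnxuet

Compare letters: f→r is +12, e→q is +12, d→p is +12 — a constant shift. Every letter moves 12 places later in the alphabet, wrapping around z→a.
Applying it to publish: p+12=b, u+12=g, b+12=n, l+12=x, i+12=u, s+12=e, h+12=t.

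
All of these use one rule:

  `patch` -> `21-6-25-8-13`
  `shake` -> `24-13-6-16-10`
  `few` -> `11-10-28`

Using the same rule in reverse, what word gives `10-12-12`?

p is letter #16 and maps to 21: an offset of 5. Each letter is replaced by its alphabet position (a=1..z=26) + 5.
Decoding 10-12-12: 10→(10−5)÷1=5=e, 12→(12−5)÷1=7=g, 12→(12−5)÷1=7=g.

egg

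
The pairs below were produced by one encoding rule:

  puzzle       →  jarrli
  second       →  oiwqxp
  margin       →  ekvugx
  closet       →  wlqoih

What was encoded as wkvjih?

p(15)→j(9) and u(20)→a(0) fit y≡19x+10 (mod 26); the inverse of 19 mod 26 is 11. This is an affine cipher: with a=0,…,z=25, each position x becomes (19x+10) mod 26.
Reversing it on wkvjih: w(22)→11·(22−10)≡2=c; k(10)→11·(10−10)≡0=a; v(21)→11·(21−10)≡17=r; j(9)→11·(9−10)≡15=p; i(8)→11·(8−10)≡4=e; h(7)→11·(7−10)≡19=t (all mod 26).

carpet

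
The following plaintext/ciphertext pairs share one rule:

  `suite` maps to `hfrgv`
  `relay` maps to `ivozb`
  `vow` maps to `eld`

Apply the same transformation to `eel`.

vvo

Each pair mirrors across the alphabet (s↔h, u↔f, i↔r): positions sum to 25. Each letter is replaced by its mirror in the alphabet: a↔z, b↔y, c↔x, and so on (the Atbash cipher).
Applying it to eel: e↔v, e↔v, l↔o.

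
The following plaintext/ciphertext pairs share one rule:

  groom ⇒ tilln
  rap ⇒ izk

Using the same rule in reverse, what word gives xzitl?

This is the alphabet-reversal cipher (Atbash): a becomes z, b becomes y, etc.
Reversing it on xzitl: x↔c, z↔a, i↔r, t↔g, l↔o.

cargo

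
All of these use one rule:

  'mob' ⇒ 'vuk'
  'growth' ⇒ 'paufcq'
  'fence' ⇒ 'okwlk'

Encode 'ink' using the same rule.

owt

The shift depends on letter class: consonant m→v is +9, but vowel o→u is +6. Two shifts are in play — +6 for a/e/i/o/u, +9 for every other letter.
Applying it to ink: i(vowel)+6=o, n(cons)+9=w, k(cons)+9=t.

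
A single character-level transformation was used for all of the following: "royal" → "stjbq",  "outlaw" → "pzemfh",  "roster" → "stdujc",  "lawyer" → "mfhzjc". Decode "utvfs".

token

Shifts by position in royal: pos 0: r→s (+1), pos 1: o→t (+5), pos 2: y→j (+11), pos 3: a→b (+1), pos 4: l→q (+5) — repeating every 3. A repeating key of period 3 is used — shifts +1, +5, +11 over and over.
Reversing it on utvfs: u−1=t, t−5=o, v−11=k, f−1=e, s−5=n.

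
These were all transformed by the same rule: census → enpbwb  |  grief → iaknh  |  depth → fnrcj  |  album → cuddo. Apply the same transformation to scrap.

ultjr

Shifts by position in census: pos 0: c→e (+2), pos 1: e→n (+9), pos 2: n→p (+2), pos 3: s→b (+9) — repeating every 2. A repeating key of period 2 is used — shifts +2, +9 over and over.
Applying it to scrap: s+2=u, c+9=l, r+2=t, a+9=j, p+2=r.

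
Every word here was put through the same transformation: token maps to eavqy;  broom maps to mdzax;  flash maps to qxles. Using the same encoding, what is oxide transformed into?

Shifts by position in token: pos 0: t→e (+11), pos 1: o→a (+12), pos 2: k→v (+11), pos 3: e→q (+12) — repeating every 2. It's a Vigenère-style cipher with numeric key [11,12]: position i shifts by key[i mod 2].
On oxide: o+11=z, x+12=j, i+11=t, d+12=p, e+11=p.

zjtpp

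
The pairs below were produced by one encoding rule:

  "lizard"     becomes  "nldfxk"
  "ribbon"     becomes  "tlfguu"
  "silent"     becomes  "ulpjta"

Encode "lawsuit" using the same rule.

ndaxapb

In lizard: l→n is +2, i→l is +3, z→d is +4, a→f is +5 — the shift increases by 1 each position. The shift increases by 1 at each position, starting from +2: 2, 3, 4, ….
For lawsuit: l+2=n, a+3=d, w+4=a, s+5=x, u+6=a, i+7=p, t+8=b.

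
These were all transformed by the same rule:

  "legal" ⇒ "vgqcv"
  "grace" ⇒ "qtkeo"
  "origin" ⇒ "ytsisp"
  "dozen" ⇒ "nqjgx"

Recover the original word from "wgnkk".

Shifts by position in legal: pos 0: l→v (+10), pos 1: e→g (+2), pos 2: g→q (+10), pos 3: a→c (+2) — repeating every 2. It's a Vigenère-style cipher with numeric key [10,2]: position i shifts by key[i mod 2].
Reversing it on wgnkk: w−10=m, g−2=e, n−10=d, k−2=i, k−10=a.

media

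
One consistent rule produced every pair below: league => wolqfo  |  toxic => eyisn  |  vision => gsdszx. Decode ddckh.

Shifts by position in league: pos 0: l→w (+11), pos 1: e→o (+10), pos 2: a→l (+11), pos 3: g→q (+10) — repeating every 2. A repeating key of period 2 is used — shifts +11, +10 over and over.
Decoding ddckh: d−11=s, d−10=t, c−11=r, k−10=a, h−11=w.

straw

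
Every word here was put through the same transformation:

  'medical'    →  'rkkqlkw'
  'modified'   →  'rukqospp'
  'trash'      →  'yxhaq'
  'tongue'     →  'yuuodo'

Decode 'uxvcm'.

proud

The shift increases by 1 at each position, starting from +5: 5, 6, 7, ….
Undoing it on uxvcm: u−5=p, x−6=r, v−7=o, c−8=u, m−9=d.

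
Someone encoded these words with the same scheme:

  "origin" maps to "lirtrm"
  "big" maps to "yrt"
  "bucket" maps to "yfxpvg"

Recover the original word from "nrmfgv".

minute

Each pair mirrors across the alphabet (o↔l, r↔i, i↔r): positions sum to 25. Letters are reflected about the middle of the alphabet (position → 25−position): Atbash.
Undoing it on nrmfgv: n↔m, r↔i, m↔n, f↔u, g↔t, v↔e.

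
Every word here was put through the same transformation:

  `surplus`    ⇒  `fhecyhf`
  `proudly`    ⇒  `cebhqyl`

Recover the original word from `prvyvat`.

Every letter moves 13 places later in the alphabet, wrapping around z→a.
Decoding prvyvat: p−13=c, r−13=e, v−13=i, y−13=l, v−13=i, a−13=n, t−13=g.

ceiling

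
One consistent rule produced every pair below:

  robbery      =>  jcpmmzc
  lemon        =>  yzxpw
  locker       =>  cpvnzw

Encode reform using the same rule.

The output letters match the input read backwards, each shifted +11: robbery reversed is yrebbor. Read the word backwards and shift each letter +11.
For reform: reverse → mrofer; then shift: m+11=x, r+11=c, o+11=z, f+11=q, e+11=p, r+11=c.

xczqpc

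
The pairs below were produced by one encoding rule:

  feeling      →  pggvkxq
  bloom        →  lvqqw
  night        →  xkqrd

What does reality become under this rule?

The shift depends on letter class: consonant f→p is +10, but vowel e→g is +2. Vowels shift forward by 2 and consonants shift forward by 10.
Applying it to reality: r(cons)+10=b, e(vowel)+2=g, a(vowel)+2=c, l(cons)+10=v, i(vowel)+2=k, t(cons)+10=d, y(cons)+10=i.

bgcvkdi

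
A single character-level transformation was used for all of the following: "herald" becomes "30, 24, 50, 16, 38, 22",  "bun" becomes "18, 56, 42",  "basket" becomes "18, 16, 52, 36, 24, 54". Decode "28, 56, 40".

gum

h(#8)→30 and e(#5)→24: differences scale by 2, so n = 2·pos + 14. With a=1..z=26, the number is 2·pos + 14.
Reversing it on 28, 56, 40: 28→(28−14)÷2=7=g, 56→(56−14)÷2=21=u, 40→(40−14)÷2=13=m.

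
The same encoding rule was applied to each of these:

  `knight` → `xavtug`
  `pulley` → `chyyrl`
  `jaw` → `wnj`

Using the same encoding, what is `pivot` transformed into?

cvibg

Compare letters: k→x is +13, n→a is +13, i→v is +13 — a constant shift. Every letter moves 13 places later in the alphabet, wrapping around z→a.
Applying it to pivot: p+13=c, i+13=v, v+13=i, o+13=b, t+13=g.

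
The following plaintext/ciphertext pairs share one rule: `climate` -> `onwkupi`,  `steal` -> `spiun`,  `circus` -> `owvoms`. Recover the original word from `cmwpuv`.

guitar

c(2)→o(14) and l(11)→n(13) fit y≡23x+20 (mod 26); the inverse of 23 mod 26 is 17. Each letter's alphabet position (a=0..z=25) is mapped through 23·x+20 mod 26 — an affine cipher.
Undoing it on cmwpuv: c(2)→17·(2−20)≡6=g; m(12)→17·(12−20)≡20=u; w(22)→17·(22−20)≡8=i; p(15)→17·(15−20)≡19=t; u(20)→17·(20−20)≡0=a; v(21)→17·(21−20)≡17=r (all mod 26).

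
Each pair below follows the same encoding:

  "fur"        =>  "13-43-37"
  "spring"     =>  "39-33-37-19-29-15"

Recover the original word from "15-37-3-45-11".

grave

f(#6)→13 and u(#21)→43: differences scale by 2, so n = 2·pos + 1. Each letter becomes 2×(its alphabet position, a=1..z=26) + 1.
Undoing it on 15-37-3-45-11: 15→(15−1)÷2=7=g, 37→(37−1)÷2=18=r, 3→(3−1)÷2=1=a, 45→(45−1)÷2=22=v, 11→(11−1)÷2=5=e.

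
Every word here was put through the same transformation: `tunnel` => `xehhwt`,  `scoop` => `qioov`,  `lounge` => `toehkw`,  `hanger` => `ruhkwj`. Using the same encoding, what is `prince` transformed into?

This is an affine cipher: with a=0,…,z=25, each position x becomes (7x+20) mod 26.
On prince: p(15)→7·15+20≡21=v; r(17)→7·17+20≡9=j; i(8)→7·8+20≡24=y; n(13)→7·13+20≡7=h; c(2)→7·2+20≡8=i; e(4)→7·4+20≡22=w (all mod 26).

vjyhiw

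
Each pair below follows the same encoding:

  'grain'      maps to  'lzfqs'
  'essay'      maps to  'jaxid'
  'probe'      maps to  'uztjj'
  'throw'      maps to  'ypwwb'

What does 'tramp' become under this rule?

yzfuu

The shifts repeat in a cycle of length 2: positions 0,1,… shift by +5, +8, then the pattern repeats.
Applying it to tramp: t+5=y, r+8=z, a+5=f, m+8=u, p+5=u.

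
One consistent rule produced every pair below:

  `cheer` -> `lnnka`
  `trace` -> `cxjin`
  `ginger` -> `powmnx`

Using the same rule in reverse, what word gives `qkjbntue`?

heavenly

Shifts by position in cheer: pos 0: c→l (+9), pos 1: h→n (+6), pos 2: e→n (+9), pos 3: e→k (+6) — repeating every 2. A repeating key of period 2 is used — shifts +9, +6 over and over.
Decoding qkjbntue: q−9=h, k−6=e, j−9=a, b−6=v, n−9=e, t−6=n, u−9=l, e−6=y.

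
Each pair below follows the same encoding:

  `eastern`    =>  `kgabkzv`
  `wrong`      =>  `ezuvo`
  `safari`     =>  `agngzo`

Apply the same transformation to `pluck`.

The rule splits by letter class: vowels +6, consonants +8.
Applying it to pluck: p(cons)+8=x, l(cons)+8=t, u(vowel)+6=a, c(cons)+8=k, k(cons)+8=s.

xtaks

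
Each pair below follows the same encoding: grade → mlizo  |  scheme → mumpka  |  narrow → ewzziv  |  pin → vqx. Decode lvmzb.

trend

The output letters match the input read backwards, each shifted +8: grade reversed is edarg. Read the word backwards and shift each letter +8.
Reversing it on lvmzb: shift back: l−8=d, v−8=n, m−8=e, z−8=r, b−8=t → dnert; then reverse → trend.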